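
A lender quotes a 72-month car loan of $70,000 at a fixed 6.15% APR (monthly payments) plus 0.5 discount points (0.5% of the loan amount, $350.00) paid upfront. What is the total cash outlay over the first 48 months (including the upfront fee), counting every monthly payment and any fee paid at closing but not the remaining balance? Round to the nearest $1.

Monthly rate = 6.15%/12 = 0.0051250; payment = 70,000 × 0.0051250 / (1 − (1+0.0051250)^−72) = $1,165.07.
Total outlay = 48 × $1,165.07 + $350.00 = $56,273.36.

$56,273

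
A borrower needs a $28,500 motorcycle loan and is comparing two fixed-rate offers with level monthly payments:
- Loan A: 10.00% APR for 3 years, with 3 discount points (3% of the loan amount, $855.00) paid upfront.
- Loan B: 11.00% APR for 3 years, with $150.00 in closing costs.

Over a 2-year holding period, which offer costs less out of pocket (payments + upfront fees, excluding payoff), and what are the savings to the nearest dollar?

Loan A: monthly rate = 10%/12 = 0.0083333; payment = 28,500 × 0.0083333 / (1 − (1+0.0083333)^−36) = $919.61.
Loan B: monthly rate = 11%/12 = 0.0091667; payment = 28,500 × 0.0091667 / (1 − (1+0.0091667)^−36) = $933.05.
Over 24 months: Loan A costs 24 × $919.61 + $855.00 = $22,925.64; Loan B costs 24 × $933.05 + $150.00 = $22,543.20.
Loan B is cheaper by $22,925.64 − $22,543.20 = $382.44.

Loan B by $382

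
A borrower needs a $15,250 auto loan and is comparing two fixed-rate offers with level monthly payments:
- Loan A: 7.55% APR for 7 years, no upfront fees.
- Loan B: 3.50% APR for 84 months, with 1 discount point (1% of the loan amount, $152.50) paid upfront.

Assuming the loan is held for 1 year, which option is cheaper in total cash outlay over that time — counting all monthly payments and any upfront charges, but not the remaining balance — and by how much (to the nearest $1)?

Loan B by $199

Loan A: at 7.55% the monthly rate is 0.0062917, so the payment is 15,250 × 0.0062917 / (1 − 1.0062917^−84) = $234.29.
Loan B: at 3.50% the monthly rate is 0.0029167, so the payment is 15,250 × 0.0029167 / (1 − 1.0029167^−84) = $204.96.
Over 12 months: Loan A costs 12 × $234.29 = $2,811.48; Loan B costs 12 × $204.96 + $152.50 = $2,612.02.
Loan B is cheaper by $2,811.48 − $2,612.02 = $199.46.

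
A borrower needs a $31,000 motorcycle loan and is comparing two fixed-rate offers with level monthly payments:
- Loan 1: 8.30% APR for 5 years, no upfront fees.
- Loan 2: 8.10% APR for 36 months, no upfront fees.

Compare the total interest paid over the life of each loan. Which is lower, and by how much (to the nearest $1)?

Loan 1: at 8.30% the monthly rate is 0.0069167, so the payment is 31,000 × 0.0069167 / (1 − 1.0069167^−60) = $633.03.
Total interest on Loan 1 = 60 × $633.03 − $31,000 = $6,981.80.
Loan 2: monthly rate = 8.1%/12 = 0.0067500; payment = 31,000 × 0.0067500 / (1 − (1+0.0067500)^−36) = $972.86.
Total interest on Loan 2 = 36 × $972.86 − $31,000 = $4,022.96.
Loan 2 is lower by $2,958.84.

Loan 2 by $2,959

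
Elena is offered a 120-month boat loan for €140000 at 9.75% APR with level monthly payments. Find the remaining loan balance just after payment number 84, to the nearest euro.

€56,945

With monthly rate i = 9.75%/12 = 0.0081250, the balance after k of n payments is P · [(1+i)^n − (1+i)^k] / [(1+i)^n − 1].
(1+0.0081250)^120 = 2.64074319 and (1+0.0081250)^84 = 1.97336907, so the balance is 140,000 × (2.64074319 − 1.97336907) / (2.64074319 − 1) = €56,945.16.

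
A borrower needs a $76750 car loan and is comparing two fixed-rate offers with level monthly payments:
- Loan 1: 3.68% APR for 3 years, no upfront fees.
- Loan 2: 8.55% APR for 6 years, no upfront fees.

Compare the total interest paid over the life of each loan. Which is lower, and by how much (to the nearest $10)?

Loan 1: monthly rate = 3.68%/12 = 0.0030667; payment = 76,750 × 0.0030667 / (1 − (1+0.0030667)^−36) = $2,255.06.
Total interest on Loan 1 = 36 × $2,255.06 − $76,750 = $4,432.16.
Loan 2: at 8.55% the monthly rate is 0.0071250, so the payment is 76,750 × 0.0071250 / (1 − 1.0071250^−72) = $1,366.38.
Total interest on Loan 2 = 72 × $1,366.38 − $76,750 = $21,629.36.
Loan 1 is lower by $17,197.20.

Loan 1 by $17,200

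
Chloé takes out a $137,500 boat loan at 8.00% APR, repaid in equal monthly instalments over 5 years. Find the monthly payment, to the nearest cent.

$2,788.00

At 8.00% the monthly rate is 0.0066667, so the payment is 137,500 × 0.0066667 / (1 − 1.0066667^−60) = $2,788.00.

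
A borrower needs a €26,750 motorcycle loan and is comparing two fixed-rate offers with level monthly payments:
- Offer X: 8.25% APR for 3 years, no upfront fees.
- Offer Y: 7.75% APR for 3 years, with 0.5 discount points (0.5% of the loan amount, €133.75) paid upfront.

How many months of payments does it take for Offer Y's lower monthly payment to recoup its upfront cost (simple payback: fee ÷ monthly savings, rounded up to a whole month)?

Offer X: monthly rate = 8.25%/12 = 0.0068750; payment = 26,750 × 0.0068750 / (1 − (1+0.0068750)^−36) = €841.34.
Offer Y: monthly rate = 7.75%/12 = 0.0064583; payment = 26,750 × 0.0064583 / (1 − (1+0.0064583)^−36) = €835.17.
Monthly savings = €841.34 − €835.17 = €6.17.
Break-even = €133.75 / €6.17 = 21.68 → 22 months.

22 months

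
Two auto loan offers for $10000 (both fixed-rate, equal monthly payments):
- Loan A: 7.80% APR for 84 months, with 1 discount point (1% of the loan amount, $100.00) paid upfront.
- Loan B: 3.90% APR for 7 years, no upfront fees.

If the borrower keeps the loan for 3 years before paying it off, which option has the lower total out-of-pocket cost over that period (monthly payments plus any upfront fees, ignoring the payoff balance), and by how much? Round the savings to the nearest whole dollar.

Loan B by $771

Loan A: monthly rate = 7.8%/12 = 0.0065000; payment = 10,000 × 0.0065000 / (1 − (1+0.0065000)^−84) = $154.87.
Loan B: monthly rate = 3.9%/12 = 0.0032500; payment = 10,000 × 0.0032500 / (1 − (1+0.0032500)^−84) = $136.23.
Over 36 months: Loan A costs 36 × $154.87 + $100.00 = $5,675.32; Loan B costs 36 × $136.23 = $4,904.28.
Loan B is cheaper by $5,675.32 − $4,904.28 = $771.04.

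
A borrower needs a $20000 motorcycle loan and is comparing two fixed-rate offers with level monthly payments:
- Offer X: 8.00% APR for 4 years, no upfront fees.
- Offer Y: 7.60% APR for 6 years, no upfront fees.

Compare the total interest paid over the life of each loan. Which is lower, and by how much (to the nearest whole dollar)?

Offer X: at 8.00% the monthly rate is 0.0066667, so the payment is 20,000 × 0.0066667 / (1 − 1.0066667^−48) = $488.26.
Total interest on Offer X = 48 × $488.26 − $20,000 = $3,436.48.
Offer Y: monthly rate = 7.6%/12 = 0.0063333; payment = 20,000 × 0.0063333 / (1 − (1+0.0063333)^−72) = $346.77.
Total interest on Offer Y = 72 × $346.77 − $20,000 = $4,967.44.
Offer X is lower by $1,530.96.

Offer X by $1,531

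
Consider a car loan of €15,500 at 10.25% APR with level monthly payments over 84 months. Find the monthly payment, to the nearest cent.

At 10.25% the monthly rate is 0.0085417, so the payment is 15,500 × 0.0085417 / (1 − 1.0085417^−84) = €259.32.

€259.32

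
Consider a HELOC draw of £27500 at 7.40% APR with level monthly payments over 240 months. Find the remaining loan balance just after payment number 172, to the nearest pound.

With monthly rate i = 7.4%/12 = 0.0061667, the balance after k of n payments is P · [(1+i)^n − (1+i)^k] / [(1+i)^n − 1].
(1+0.0061667)^240 = 4.37302654 and (1+0.0061667)^172 = 2.87890398, so the balance is 27,500 × (4.37302654 − 2.87890398) / (4.37302654 − 1) = £12,181.45.

£12,181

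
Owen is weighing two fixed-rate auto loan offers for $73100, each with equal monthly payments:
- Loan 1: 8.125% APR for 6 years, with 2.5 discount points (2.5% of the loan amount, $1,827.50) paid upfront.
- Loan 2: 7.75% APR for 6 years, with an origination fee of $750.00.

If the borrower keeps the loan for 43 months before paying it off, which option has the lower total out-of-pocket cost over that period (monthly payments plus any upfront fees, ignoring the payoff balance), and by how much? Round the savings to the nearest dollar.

Loan 2 by $1,652

Loan 1: at 8.125% the monthly rate is 0.0067708, so the payment is 73,100 × 0.0067708 / (1 − 1.0067708^−72) = $1,286.15.
Loan 2: at 7.75% the monthly rate is 0.0064583, so the payment is 73,100 × 0.0064583 / (1 − 1.0064583^−72) = $1,272.78.
Over 43 months: Loan 1 costs 43 × $1,286.15 + $1,827.50 = $57,131.95; Loan 2 costs 43 × $1,272.78 + $750.00 = $55,479.54.
Loan 2 is cheaper by $57,131.95 − $55,479.54 = $1,652.41.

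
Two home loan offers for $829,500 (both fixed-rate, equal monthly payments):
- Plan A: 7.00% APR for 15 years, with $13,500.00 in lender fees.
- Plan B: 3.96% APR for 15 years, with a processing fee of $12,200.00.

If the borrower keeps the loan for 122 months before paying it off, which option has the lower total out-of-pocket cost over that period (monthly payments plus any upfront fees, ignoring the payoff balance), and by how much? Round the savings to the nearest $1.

Plan A: at 7.00% the monthly rate is 0.0058333, so the payment is 829,500 × 0.0058333 / (1 − 1.0058333^−180) = $7,455.78.
Plan B: monthly rate = 3.96%/12 = 0.0033000; payment = 829,500 × 0.0033000 / (1 − (1+0.0033000)^−180) = $6,119.10.
Over 122 months: Plan A costs 122 × $7,455.78 + $13,500.00 = $923,105.16; Plan B costs 122 × $6,119.10 + $12,200.00 = $758,730.20.
Plan B is cheaper by $923,105.16 − $758,730.20 = $164,374.96.

Plan B by $164,375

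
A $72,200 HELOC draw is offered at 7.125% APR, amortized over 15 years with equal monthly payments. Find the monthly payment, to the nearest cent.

At 7.125% the monthly rate is 0.0059375, so the payment is 72,200 × 0.0059375 / (1 − 1.0059375^−180) = $654.01.

$654.01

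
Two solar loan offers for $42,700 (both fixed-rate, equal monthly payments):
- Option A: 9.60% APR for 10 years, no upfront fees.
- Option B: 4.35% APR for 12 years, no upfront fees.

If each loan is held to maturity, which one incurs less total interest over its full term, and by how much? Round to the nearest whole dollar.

Option B by $11,699

Option A: at 9.60% the monthly rate is 0.0080000, so the payment is 42,700 × 0.0080000 / (1 − 1.0080000^−120) = $554.87.
Total interest on Option A = 120 × $554.87 − $42,700 = $23,884.40.
Option B: at 4.35% the monthly rate is 0.0036250, so the payment is 42,700 × 0.0036250 / (1 − 1.0036250^−144) = $381.15.
Total interest on Option B = 144 × $381.15 − $42,700 = $12,185.60.
Option B is lower by $11,698.80.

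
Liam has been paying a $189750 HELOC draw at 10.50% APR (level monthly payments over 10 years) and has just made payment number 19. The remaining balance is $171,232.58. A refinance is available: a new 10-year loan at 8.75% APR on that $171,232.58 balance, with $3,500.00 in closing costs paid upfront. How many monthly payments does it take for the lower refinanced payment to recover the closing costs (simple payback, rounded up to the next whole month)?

Current payment = 189,750 × 10.5%/12 / (1 − (1+0.0087500)^−120) = $2,560.39.
Refinanced payment = 171,232.58 × 0.0072917 / (1 − (1+0.0072917)^−120) = $2,146.00.
Monthly savings = $2,560.39 − $2,146.00 = $414.39.
Break-even = $3,500.00 / $414.39 = 8.45 → 9 months.

9 months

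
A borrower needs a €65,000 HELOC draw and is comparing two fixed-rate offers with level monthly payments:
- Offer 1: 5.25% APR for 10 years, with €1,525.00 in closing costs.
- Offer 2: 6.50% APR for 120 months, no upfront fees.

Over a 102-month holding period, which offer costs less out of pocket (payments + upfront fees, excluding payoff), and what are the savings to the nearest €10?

Offer 1 by €2,620

Offer 1: at 5.25% the monthly rate is 0.0043750, so the payment is 65,000 × 0.0043750 / (1 − 1.0043750^−120) = €697.40.
Offer 2: monthly rate = 6.5%/12 = 0.0054167; payment = 65,000 × 0.0054167 / (1 − (1+0.0054167)^−120) = €738.06.
Over 102 months: Offer 1 costs 102 × €697.40 + €1,525.00 = €72,659.80; Offer 2 costs 102 × €738.06 = €75,282.12.
Offer 1 is cheaper by €75,282.12 − €72,659.80 = €2,622.32.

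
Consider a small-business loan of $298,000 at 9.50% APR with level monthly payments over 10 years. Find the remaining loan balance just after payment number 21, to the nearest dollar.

With monthly rate i = 9.5%/12 = 0.0079167, the balance after k of n payments is P · [(1+i)^n − (1+i)^k] / [(1+i)^n − 1].
(1+0.0079167)^120 = 2.57605540 and (1+0.0079167)^21 = 1.18009551, so the balance is 298,000 × (2.57605540 − 1.18009551) / (2.57605540 − 1) = $263,947.60.

$263,948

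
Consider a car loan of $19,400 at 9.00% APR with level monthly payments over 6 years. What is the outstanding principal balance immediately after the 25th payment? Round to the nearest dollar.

$13,808

With monthly rate i = 9%/12 = 0.0075000, the balance after k of n payments is P · [(1+i)^n − (1+i)^k] / [(1+i)^n − 1].
(1+0.0075000)^72 = 1.71255271 and (1+0.0075000)^25 = 1.20538663, so the balance is 19,400 × (1.71255271 − 1.20538663) / (1.71255271 − 1) = $13,808.13.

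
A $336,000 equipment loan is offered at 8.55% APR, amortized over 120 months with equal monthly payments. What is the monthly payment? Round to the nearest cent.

$4,174.91

Monthly rate = 8.55%/12 = 0.0071250; payment = 336,000 × 0.0071250 / (1 − (1+0.0071250)^−120) = $4,174.91.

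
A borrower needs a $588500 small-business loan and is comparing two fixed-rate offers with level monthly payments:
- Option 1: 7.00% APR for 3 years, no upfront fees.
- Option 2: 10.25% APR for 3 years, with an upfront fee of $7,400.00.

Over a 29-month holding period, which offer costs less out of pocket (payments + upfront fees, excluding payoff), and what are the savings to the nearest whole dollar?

Option 1 by $33,129

Option 1: at 7.00% the monthly rate is 0.0058333, so the payment is 588,500 × 0.0058333 / (1 − 1.0058333^−36) = $18,171.17.
Option 2: at 10.25% the monthly rate is 0.0085417, so the payment is 588,500 × 0.0085417 / (1 − 1.0085417^−36) = $19,058.39.
Over 29 months: Option 1 costs 29 × $18,171.17 = $526,963.93; Option 2 costs 29 × $19,058.39 + $7,400.00 = $560,093.31.
Option 1 is cheaper by $560,093.31 − $526,963.93 = $33,129.38.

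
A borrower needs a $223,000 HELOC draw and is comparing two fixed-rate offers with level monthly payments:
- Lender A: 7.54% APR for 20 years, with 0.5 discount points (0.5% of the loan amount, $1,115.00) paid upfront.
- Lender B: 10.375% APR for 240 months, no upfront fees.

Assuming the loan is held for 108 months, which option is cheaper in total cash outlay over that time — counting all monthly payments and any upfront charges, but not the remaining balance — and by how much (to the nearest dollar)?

Lender A: monthly rate = 7.54%/12 = 0.0062833; payment = 223,000 × 0.0062833 / (1 − (1+0.0062833)^−240) = $1,801.93.
Lender B: at 10.375% the monthly rate is 0.0086458, so the payment is 223,000 × 0.0086458 / (1 − 1.0086458^−240) = $2,207.69.
Over 108 months: Lender A costs 108 × $1,801.93 + $1,115.00 = $195,723.44; Lender B costs 108 × $2,207.69 = $238,430.52.
Lender A is cheaper by $238,430.52 − $195,723.44 = $42,707.08.

Lender A by $42,707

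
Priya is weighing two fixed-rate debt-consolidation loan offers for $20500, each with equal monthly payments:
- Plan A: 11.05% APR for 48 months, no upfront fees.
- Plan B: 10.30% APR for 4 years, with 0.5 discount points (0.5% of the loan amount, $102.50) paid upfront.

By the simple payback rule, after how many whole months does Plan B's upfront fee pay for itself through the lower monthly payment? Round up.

14 months

Plan A: monthly rate = 11.05%/12 = 0.0092083; payment = 20,500 × 0.0092083 / (1 − (1+0.0092083)^−48) = $530.33.
Plan B: monthly rate = 10.3%/12 = 0.0085833; payment = 20,500 × 0.0085833 / (1 − (1+0.0085833)^−48) = $522.89.
Monthly savings = $530.33 − $522.89 = $7.44.
Break-even = $102.50 / $7.44 = 13.78 → 14 months.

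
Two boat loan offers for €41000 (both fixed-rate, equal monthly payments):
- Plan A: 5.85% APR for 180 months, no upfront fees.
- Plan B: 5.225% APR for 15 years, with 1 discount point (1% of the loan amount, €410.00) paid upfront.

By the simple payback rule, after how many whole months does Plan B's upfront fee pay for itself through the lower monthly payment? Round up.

Plan A: monthly rate = 5.85%/12 = 0.0048750; payment = 41,000 × 0.0048750 / (1 − (1+0.0048750)^−180) = €342.67.
Plan B: at 5.225% the monthly rate is 0.0043542, so the payment is 41,000 × 0.0043542 / (1 − 1.0043542^−180) = €329.05.
Monthly savings = €342.67 − €329.05 = €13.62.
Break-even = €410.00 / €13.62 = 30.10 → 31 months.

31 months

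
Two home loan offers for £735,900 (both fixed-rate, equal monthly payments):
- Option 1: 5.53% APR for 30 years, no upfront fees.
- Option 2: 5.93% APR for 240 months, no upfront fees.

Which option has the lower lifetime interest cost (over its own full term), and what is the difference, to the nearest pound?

Option 1: at 5.53% the monthly rate is 0.0046083, so the payment is 735,900 × 0.0046083 / (1 − 1.0046083^−360) = £4,192.22.
Total interest on Option 1 = 360 × £4,192.22 − £735,900 = £773,299.20.
Option 2: at 5.93% the monthly rate is 0.0049417, so the payment is 735,900 × 0.0049417 / (1 − 1.0049417^−240) = £5,242.54.
Total interest on Option 2 = 240 × £5,242.54 − £735,900 = £522,309.60.
Option 2 is lower by £250,989.60.

Option 2 by £250,990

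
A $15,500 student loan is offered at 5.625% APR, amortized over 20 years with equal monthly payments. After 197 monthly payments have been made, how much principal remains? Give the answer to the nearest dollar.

With monthly rate i = 5.625%/12 = 0.0046875, the balance after k of n payments is P · [(1+i)^n − (1+i)^k] / [(1+i)^n − 1].
(1+0.0046875)^240 = 3.07213111 and (1+0.0046875)^197 = 2.51250417, so the balance is 15,500 × (3.07213111 − 2.51250417) / (3.07213111 − 1) = $4,186.13.

$4,186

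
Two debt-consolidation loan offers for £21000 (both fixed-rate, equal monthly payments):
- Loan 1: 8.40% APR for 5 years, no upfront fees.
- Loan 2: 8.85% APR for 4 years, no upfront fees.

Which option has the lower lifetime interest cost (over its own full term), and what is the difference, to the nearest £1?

Loan 1: monthly rate = 8.4%/12 = 0.0070000; payment = 21,000 × 0.0070000 / (1 − (1+0.0070000)^−60) = £429.84.
Total interest on Loan 1 = 60 × £429.84 − £21,000 = £4,790.40.
Loan 2: at 8.85% the monthly rate is 0.0073750, so the payment is 21,000 × 0.0073750 / (1 − 1.0073750^−48) = £521.09.
Total interest on Loan 2 = 48 × £521.09 − £21,000 = £4,012.32.
Loan 2 is lower by £778.08.

Loan 2 by £778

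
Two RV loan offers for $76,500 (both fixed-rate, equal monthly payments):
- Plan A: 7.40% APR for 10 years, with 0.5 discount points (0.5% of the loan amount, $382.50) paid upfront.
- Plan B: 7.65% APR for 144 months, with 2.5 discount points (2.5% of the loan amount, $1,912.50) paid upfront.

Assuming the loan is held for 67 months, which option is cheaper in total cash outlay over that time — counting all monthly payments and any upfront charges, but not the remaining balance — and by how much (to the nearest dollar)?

Plan A: monthly rate = 7.4%/12 = 0.0061667; payment = 76,500 × 0.0061667 / (1 − (1+0.0061667)^−120) = $904.08.
Plan B: at 7.65% the monthly rate is 0.0063750, so the payment is 76,500 × 0.0063750 / (1 − 1.0063750^−144) = $813.47.
Over 67 months: Plan A costs 67 × $904.08 + $382.50 = $60,955.86; Plan B costs 67 × $813.47 + $1,912.50 = $56,414.99.
Plan B is cheaper by $60,955.86 − $56,414.99 = $4,540.87.

Plan B by $4,541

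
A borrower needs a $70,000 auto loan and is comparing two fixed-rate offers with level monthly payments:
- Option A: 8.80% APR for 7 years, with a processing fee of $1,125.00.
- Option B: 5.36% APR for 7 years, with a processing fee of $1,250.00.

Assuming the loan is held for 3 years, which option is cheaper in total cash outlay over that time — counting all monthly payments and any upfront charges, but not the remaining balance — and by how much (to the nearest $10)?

Option B by $4,120

Option A: at 8.80% the monthly rate is 0.0073333, so the payment is 70,000 × 0.0073333 / (1 − 1.0073333^−84) = $1,119.14.
Option B: at 5.36% the monthly rate is 0.0044667, so the payment is 70,000 × 0.0044667 / (1 − 1.0044667^−84) = $1,001.26.
Over 36 months: Option A costs 36 × $1,119.14 + $1,125.00 = $41,414.04; Option B costs 36 × $1,001.26 + $1,250.00 = $37,295.36.
Option B is cheaper by $41,414.04 − $37,295.36 = $4,118.68.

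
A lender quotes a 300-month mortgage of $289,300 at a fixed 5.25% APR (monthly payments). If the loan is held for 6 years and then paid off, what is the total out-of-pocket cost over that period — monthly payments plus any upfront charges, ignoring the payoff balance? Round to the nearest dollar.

$124,821

At 5.25% the monthly rate is 0.0043750, so the payment is 289,300 × 0.0043750 / (1 − 1.0043750^−300) = $1,733.62.
Total outlay = 72 × $1,733.62 = $124,820.64.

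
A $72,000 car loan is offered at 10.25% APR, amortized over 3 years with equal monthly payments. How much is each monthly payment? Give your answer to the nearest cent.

Monthly rate = 10.25%/12 = 0.0085417; payment = 72,000 × 0.0085417 / (1 − (1+0.0085417)^−36) = $2,331.70.

$2,331.70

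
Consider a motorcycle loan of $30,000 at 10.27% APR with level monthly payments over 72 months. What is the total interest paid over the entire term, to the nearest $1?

At 10.27% the monthly rate is 0.0085583, so the payment is 30,000 × 0.0085583 / (1 − 1.0085583^−72) = $559.87.
Total paid = 72 × $559.87 = $40,310.64; interest = $40,310.64 − $30,000 = $10,310.64.

$10,311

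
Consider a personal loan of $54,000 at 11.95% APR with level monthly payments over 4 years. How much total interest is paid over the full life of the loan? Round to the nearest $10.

At 11.95% the monthly rate is 0.0099583, so the payment is 54,000 × 0.0099583 / (1 − 1.0099583^−48) = $1,420.70.
Total paid = 48 × $1,420.70 = $68,193.60; interest = $68,193.60 − $54,000 = $14,193.60.

$14,190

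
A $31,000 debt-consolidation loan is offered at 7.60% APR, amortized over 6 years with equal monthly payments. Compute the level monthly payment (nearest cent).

Monthly rate = 7.6%/12 = 0.0063333; payment = 31,000 × 0.0063333 / (1 − (1+0.0063333)^−72) = $537.50.

$537.50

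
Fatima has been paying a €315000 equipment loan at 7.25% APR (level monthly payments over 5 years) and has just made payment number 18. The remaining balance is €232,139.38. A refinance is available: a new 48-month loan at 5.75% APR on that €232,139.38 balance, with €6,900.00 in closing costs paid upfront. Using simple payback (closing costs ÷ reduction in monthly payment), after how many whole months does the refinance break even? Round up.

Current payment = 315,000 × 7.25%/12 / (1 − (1+0.0060417)^−60) = €6,274.60.
Refinanced payment = 232,139.38 × 0.0047917 / (1 − (1+0.0047917)^−48) = €5,425.23.
Monthly savings = €6,274.60 − €5,425.23 = €849.37.
Break-even = €6,900.00 / €849.37 = 8.12 → 9 months.

9 months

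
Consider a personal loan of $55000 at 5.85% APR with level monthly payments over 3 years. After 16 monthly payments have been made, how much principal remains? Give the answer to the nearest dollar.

With monthly rate i = 5.85%/12 = 0.0048750, the balance after k of n payments is P · [(1+i)^n − (1+i)^k] / [(1+i)^n − 1].
(1+0.0048750)^36 = 1.19133390 and (1+0.0048750)^16 = 1.08091780, so the balance is 55,000 × (1.19133390 − 1.08091780) / (1.19133390 − 1) = $31,739.73.

$31,740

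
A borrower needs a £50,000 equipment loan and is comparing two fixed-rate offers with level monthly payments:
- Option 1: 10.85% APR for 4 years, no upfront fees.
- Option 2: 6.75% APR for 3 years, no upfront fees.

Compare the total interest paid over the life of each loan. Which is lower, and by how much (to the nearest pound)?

Option 1: at 10.85% the monthly rate is 0.0090417, so the payment is 50,000 × 0.0090417 / (1 − 1.0090417^−48) = £1,288.64.
Total interest on Option 1 = 48 × £1,288.64 − £50,000 = £11,854.72.
Option 2: monthly rate = 6.75%/12 = 0.0056250; payment = 50,000 × 0.0056250 / (1 − (1+0.0056250)^−36) = £1,538.15.
Total interest on Option 2 = 36 × £1,538.15 − £50,000 = £5,373.40.
Option 2 is lower by £6,481.32.

Option 2 by £6,481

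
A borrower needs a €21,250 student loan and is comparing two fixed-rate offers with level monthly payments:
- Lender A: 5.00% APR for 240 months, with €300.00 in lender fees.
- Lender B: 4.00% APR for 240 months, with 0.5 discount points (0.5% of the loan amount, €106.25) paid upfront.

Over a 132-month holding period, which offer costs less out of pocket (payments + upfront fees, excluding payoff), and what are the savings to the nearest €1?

Lender A: at 5.00% the monthly rate is 0.0041667, so the payment is 21,250 × 0.0041667 / (1 − 1.0041667^−240) = €140.24.
Lender B: monthly rate = 4%/12 = 0.0033333; payment = 21,250 × 0.0033333 / (1 − (1+0.0033333)^−240) = €128.77.
Over 132 months: Lender A costs 132 × €140.24 + €300.00 = €18,811.68; Lender B costs 132 × €128.77 + €106.25 = €17,103.89.
Lender B is cheaper by €18,811.68 − €17,103.89 = €1,707.79.

Lender B by €1,708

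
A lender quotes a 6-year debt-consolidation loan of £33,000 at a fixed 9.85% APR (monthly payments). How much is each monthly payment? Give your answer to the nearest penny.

£608.86

Monthly rate = 9.85%/12 = 0.0082083; payment = 33,000 × 0.0082083 / (1 − (1+0.0082083)^−72) = £608.86.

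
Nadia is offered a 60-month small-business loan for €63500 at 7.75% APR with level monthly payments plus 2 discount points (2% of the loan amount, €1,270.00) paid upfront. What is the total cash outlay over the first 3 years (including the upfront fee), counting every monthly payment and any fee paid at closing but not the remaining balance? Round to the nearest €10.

Monthly rate = 7.75%/12 = 0.0064583; payment = 63,500 × 0.0064583 / (1 − (1+0.0064583)^−60) = €1,279.97.
Total outlay = 36 × €1,279.97 + €1,270.00 = €47,348.92.

€47,350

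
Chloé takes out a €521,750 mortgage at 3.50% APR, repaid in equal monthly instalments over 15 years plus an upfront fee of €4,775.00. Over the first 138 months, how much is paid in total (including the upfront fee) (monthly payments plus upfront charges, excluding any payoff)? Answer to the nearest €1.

At 3.50% the monthly rate is 0.0029167, so the payment is 521,750 × 0.0029167 / (1 − 1.0029167^−180) = €3,729.90.
Total outlay = 138 × €3,729.90 + €4,775.00 = €519,501.20.

€519,501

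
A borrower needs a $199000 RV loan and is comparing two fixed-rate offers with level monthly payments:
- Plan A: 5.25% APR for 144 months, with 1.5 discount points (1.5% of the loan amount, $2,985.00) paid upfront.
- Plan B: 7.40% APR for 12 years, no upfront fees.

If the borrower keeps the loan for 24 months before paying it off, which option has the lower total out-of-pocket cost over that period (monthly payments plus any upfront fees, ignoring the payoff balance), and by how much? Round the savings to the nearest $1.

Plan A: monthly rate = 5.25%/12 = 0.0043750; payment = 199,000 × 0.0043750 / (1 − (1+0.0043750)^−144) = $1,865.59.
Plan B: monthly rate = 7.4%/12 = 0.0061667; payment = 199,000 × 0.0061667 / (1 − (1+0.0061667)^−144) = $2,089.16.
Over 24 months: Plan A costs 24 × $1,865.59 + $2,985.00 = $47,759.16; Plan B costs 24 × $2,089.16 = $50,139.84.
Plan A is cheaper by $50,139.84 − $47,759.16 = $2,380.68.

Plan A by $2,381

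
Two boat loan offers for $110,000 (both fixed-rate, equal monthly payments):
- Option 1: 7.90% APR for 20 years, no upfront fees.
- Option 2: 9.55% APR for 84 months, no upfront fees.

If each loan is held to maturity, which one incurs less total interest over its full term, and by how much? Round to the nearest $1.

Option 2 by $67,925

Option 1: at 7.90% the monthly rate is 0.0065833, so the payment is 110,000 × 0.0065833 / (1 − 1.0065833^−240) = $913.25.
Total interest on Option 1 = 240 × $913.25 − $110,000 = $109,180.00.
Option 2: monthly rate = 9.55%/12 = 0.0079583; payment = 110,000 × 0.0079583 / (1 − (1+0.0079583)^−84) = $1,800.66.
Total interest on Option 2 = 84 × $1,800.66 − $110,000 = $41,255.44.
Option 2 is lower by $67,924.56.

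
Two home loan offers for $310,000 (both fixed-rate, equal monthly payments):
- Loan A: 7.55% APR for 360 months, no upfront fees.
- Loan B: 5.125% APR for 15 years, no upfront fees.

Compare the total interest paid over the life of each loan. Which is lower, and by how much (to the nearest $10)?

Loan B by $339,240

Loan A: at 7.55% the monthly rate is 0.0062917, so the payment is 310,000 × 0.0062917 / (1 − 1.0062917^−360) = $2,178.19.
Total interest on Loan A = 360 × $2,178.19 − $310,000 = $474,148.40.
Loan B: monthly rate = 5.125%/12 = 0.0042708; payment = 310,000 × 0.0042708 / (1 − (1+0.0042708)^−180) = $2,471.69.
Total interest on Loan B = 180 × $2,471.69 − $310,000 = $134,904.20.
Loan B is lower by $339,244.20.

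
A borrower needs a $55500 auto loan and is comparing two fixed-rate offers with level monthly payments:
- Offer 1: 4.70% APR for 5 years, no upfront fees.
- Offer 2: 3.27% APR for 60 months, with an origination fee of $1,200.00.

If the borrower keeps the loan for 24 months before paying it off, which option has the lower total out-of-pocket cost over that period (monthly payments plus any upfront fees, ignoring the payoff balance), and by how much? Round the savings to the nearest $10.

Offer 1 by $340

Offer 1: at 4.70% the monthly rate is 0.0039167, so the payment is 55,500 × 0.0039167 / (1 − 1.0039167^−60) = $1,039.74.
Offer 2: monthly rate = 3.27%/12 = 0.0027250; payment = 55,500 × 0.0027250 / (1 − (1+0.0027250)^−60) = $1,003.94.
Over 24 months: Offer 1 costs 24 × $1,039.74 = $24,953.76; Offer 2 costs 24 × $1,003.94 + $1,200.00 = $25,294.56.
Offer 1 is cheaper by $25,294.56 − $24,953.76 = $340.80.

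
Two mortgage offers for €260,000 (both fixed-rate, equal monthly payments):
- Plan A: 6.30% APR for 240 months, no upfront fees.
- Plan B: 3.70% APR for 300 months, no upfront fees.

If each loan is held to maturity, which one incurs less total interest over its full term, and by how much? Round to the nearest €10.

Plan A: at 6.30% the monthly rate is 0.0052500, so the payment is 260,000 × 0.0052500 / (1 − 1.0052500^−240) = €1,908.00.
Total interest on Plan A = 240 × €1,908.00 − €260,000 = €197,920.00.
Plan B: monthly rate = 3.7%/12 = 0.0030833; payment = 260,000 × 0.0030833 / (1 − (1+0.0030833)^−300) = €1,329.68.
Total interest on Plan B = 300 × €1,329.68 − €260,000 = €138,904.00.
Plan B is lower by €59,016.00.

Plan B by €59,020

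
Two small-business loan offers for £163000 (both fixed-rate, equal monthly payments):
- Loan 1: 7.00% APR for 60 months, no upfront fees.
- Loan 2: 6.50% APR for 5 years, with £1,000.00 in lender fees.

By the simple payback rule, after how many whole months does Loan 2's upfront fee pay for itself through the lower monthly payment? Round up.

Loan 1: monthly rate = 7%/12 = 0.0058333; payment = 163,000 × 0.0058333 / (1 − (1+0.0058333)^−60) = £3,227.60.
Loan 2: at 6.50% the monthly rate is 0.0054167, so the payment is 163,000 × 0.0054167 / (1 − 1.0054167^−60) = £3,189.28.
Monthly savings = £3,227.60 − £3,189.28 = £38.32.
Break-even = £1,000.00 / £38.32 = 26.10 → 27 months.

27 months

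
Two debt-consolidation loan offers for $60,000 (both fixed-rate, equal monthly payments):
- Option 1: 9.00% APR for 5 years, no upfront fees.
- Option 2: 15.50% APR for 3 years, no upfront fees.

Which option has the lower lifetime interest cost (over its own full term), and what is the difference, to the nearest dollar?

Option 1: at 9.00% the monthly rate is 0.0075000, so the payment is 60,000 × 0.0075000 / (1 − 1.0075000^−60) = $1,245.50.
Total interest on Option 1 = 60 × $1,245.50 − $60,000 = $14,730.00.
Option 2: monthly rate = 15.5%/12 = 0.0129167; payment = 60,000 × 0.0129167 / (1 − (1+0.0129167)^−36) = $2,094.64.
Total interest on Option 2 = 36 × $2,094.64 − $60,000 = $15,407.04.
Option 1 is lower by $677.04.

Option 1 by $677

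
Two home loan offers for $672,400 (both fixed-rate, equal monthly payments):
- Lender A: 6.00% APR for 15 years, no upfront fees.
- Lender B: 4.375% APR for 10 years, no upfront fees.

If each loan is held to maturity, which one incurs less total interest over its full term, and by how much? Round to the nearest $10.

Lender A: at 6.00% the monthly rate is 0.0050000, so the payment is 672,400 × 0.0050000 / (1 − 1.0050000^−180) = $5,674.09.
Total interest on Lender A = 180 × $5,674.09 − $672,400 = $348,936.20.
Lender B: monthly rate = 4.375%/12 = 0.0036458; payment = 672,400 × 0.0036458 / (1 − (1+0.0036458)^−120) = $6,928.20.
Total interest on Lender B = 120 × $6,928.20 − $672,400 = $158,984.00.
Lender B is lower by $189,952.20.

Lender B by $189,950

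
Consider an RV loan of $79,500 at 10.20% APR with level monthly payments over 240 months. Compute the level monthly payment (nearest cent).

Monthly rate = 10.2%/12 = 0.0085000; payment = 79,500 × 0.0085000 / (1 − (1+0.0085000)^−240) = $777.76.

$777.76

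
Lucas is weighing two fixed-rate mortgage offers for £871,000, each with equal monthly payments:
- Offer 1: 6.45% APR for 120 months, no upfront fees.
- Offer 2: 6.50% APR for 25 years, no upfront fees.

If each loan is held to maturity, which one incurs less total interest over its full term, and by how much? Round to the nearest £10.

Offer 1: monthly rate = 6.45%/12 = 0.0053750; payment = 871,000 × 0.0053750 / (1 − (1+0.0053750)^−120) = £9,867.88.
Total interest on Offer 1 = 120 × £9,867.88 − £871,000 = £313,145.60.
Offer 2: at 6.50% the monthly rate is 0.0054167, so the payment is 871,000 × 0.0054167 / (1 − 1.0054167^−300) = £5,881.05.
Total interest on Offer 2 = 300 × £5,881.05 − £871,000 = £893,315.00.
Offer 1 is lower by £580,169.40.

Offer 1 by £580,170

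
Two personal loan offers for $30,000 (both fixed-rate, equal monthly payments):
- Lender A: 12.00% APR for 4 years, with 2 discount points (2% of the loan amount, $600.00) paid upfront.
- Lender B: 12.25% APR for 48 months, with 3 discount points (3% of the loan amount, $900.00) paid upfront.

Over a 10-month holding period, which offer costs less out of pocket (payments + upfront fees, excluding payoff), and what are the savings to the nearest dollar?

Lender A by $337

Lender A: monthly rate = 12%/12 = 0.0100000; payment = 30,000 × 0.0100000 / (1 − (1+0.0100000)^−48) = $790.02.
Lender B: monthly rate = 12.25%/12 = 0.0102083; payment = 30,000 × 0.0102083 / (1 − (1+0.0102083)^−48) = $793.70.
Over 10 months: Lender A costs 10 × $790.02 + $600.00 = $8,500.20; Lender B costs 10 × $793.70 + $900.00 = $8,837.00.
Lender A is cheaper by $8,837.00 − $8,500.20 = $336.80.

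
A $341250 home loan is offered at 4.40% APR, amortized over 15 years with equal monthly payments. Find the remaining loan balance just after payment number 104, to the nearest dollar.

$171,728

With monthly rate i = 4.4%/12 = 0.0036667, the balance after k of n payments is P · [(1+i)^n − (1+i)^k] / [(1+i)^n − 1].
(1+0.0036667)^180 = 1.93245835 and (1+0.0036667)^104 = 1.46321479, so the balance is 341,250 × (1.93245835 − 1.46321479) / (1.93245835 − 1) = $171,728.17.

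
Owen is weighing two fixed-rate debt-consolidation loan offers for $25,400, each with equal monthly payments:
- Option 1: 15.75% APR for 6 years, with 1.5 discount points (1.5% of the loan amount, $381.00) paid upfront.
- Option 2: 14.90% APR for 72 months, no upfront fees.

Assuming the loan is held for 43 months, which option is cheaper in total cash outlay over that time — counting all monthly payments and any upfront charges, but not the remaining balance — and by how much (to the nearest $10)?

Option 1: at 15.75% the monthly rate is 0.0131250, so the payment is 25,400 × 0.0131250 / (1 − 1.0131250^−72) = $547.48.
Option 2: monthly rate = 14.9%/12 = 0.0124167; payment = 25,400 × 0.0124167 / (1 − (1+0.0124167)^−72) = $535.70.
Over 43 months: Option 1 costs 43 × $547.48 + $381.00 = $23,922.64; Option 2 costs 43 × $535.70 = $23,035.10.
Option 2 is cheaper by $23,922.64 − $23,035.10 = $887.54.

Option 2 by $890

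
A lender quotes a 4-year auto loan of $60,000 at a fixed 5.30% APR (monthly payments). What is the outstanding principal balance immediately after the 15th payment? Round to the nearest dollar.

$42,594

With monthly rate i = 5.3%/12 = 0.0044167, the balance after k of n payments is P · [(1+i)^n − (1+i)^k] / [(1+i)^n − 1].
(1+0.0044167)^48 = 1.23557099 and (1+0.0044167)^15 = 1.06833795, so the balance is 60,000 × (1.23557099 − 1.06833795) / (1.23557099 − 1) = $42,594.30.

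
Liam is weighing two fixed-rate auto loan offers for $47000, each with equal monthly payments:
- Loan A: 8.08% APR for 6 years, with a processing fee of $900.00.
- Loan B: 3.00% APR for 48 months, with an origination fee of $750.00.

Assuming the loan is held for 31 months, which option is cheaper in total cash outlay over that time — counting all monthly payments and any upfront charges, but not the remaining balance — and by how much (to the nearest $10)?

Loan A by $6,500

Loan A: at 8.08% the monthly rate is 0.0067333, so the payment is 47,000 × 0.0067333 / (1 − 1.0067333^−72) = $825.90.
Loan B: monthly rate = 3%/12 = 0.0025000; payment = 47,000 × 0.0025000 / (1 − (1+0.0025000)^−48) = $1,040.31.
Over 31 months: Loan A costs 31 × $825.90 + $900.00 = $26,502.90; Loan B costs 31 × $1,040.31 + $750.00 = $32,999.61.
Loan A is cheaper by $32,999.61 − $26,502.90 = $6,496.71.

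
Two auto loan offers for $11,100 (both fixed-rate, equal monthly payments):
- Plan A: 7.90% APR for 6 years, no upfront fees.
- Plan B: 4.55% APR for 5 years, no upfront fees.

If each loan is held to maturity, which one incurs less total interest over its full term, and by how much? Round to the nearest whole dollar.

Plan B by $1,542

Plan A: monthly rate = 7.9%/12 = 0.0065833; payment = 11,100 × 0.0065833 / (1 − (1+0.0065833)^−72) = $194.08.
Total interest on Plan A = 72 × $194.08 − $11,100 = $2,873.76.
Plan B: monthly rate = 4.55%/12 = 0.0037917; payment = 11,100 × 0.0037917 / (1 − (1+0.0037917)^−60) = $207.19.
Total interest on Plan B = 60 × $207.19 − $11,100 = $1,331.40.
Plan B is lower by $1,542.36.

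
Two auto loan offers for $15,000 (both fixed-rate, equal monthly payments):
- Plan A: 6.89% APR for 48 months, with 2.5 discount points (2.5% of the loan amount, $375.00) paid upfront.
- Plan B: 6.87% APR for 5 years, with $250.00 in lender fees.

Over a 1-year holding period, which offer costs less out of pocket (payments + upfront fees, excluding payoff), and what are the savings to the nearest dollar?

Plan B by $873

Plan A: at 6.89% the monthly rate is 0.0057417, so the payment is 15,000 × 0.0057417 / (1 − 1.0057417^−48) = $358.43.
Plan B: at 6.87% the monthly rate is 0.0057250, so the payment is 15,000 × 0.0057250 / (1 − 1.0057250^−60) = $296.10.
Over 12 months: Plan A costs 12 × $358.43 + $375.00 = $4,676.16; Plan B costs 12 × $296.10 + $250.00 = $3,803.20.
Plan B is cheaper by $4,676.16 − $3,803.20 = $872.96.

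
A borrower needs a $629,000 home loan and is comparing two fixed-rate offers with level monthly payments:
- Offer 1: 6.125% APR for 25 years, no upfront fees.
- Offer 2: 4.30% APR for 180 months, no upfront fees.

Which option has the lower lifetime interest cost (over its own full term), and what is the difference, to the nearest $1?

Offer 1: at 6.125% the monthly rate is 0.0051042, so the payment is 629,000 × 0.0051042 / (1 − 1.0051042^−300) = $4,100.85.
Total interest on Offer 1 = 300 × $4,100.85 − $629,000 = $601,255.00.
Offer 2: monthly rate = 4.3%/12 = 0.0035833; payment = 629,000 × 0.0035833 / (1 − (1+0.0035833)^−180) = $4,747.76.
Total interest on Offer 2 = 180 × $4,747.76 − $629,000 = $225,596.80.
Offer 2 is lower by $375,658.20.

Offer 2 by $375,658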